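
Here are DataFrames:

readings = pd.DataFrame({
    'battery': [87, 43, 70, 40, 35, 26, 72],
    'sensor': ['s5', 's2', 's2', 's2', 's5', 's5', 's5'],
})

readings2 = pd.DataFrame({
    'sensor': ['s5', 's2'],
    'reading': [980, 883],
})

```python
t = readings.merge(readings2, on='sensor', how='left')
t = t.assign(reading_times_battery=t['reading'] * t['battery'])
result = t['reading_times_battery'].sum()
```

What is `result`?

merge on 'sensor' (how='left') → 7 rows:
   battery sensor  reading
0       87     s5      980
1       43     s2      883
2       70     s2      883
3       40     s2      883
4       35     s5      980
5       26     s5      980
6       72     s5      980
add column reading_times_battery = t['reading'] * t['battery']:
   battery sensor  reading  reading_times_battery
0       87     s5      980                  85260
1       43     s2      883                  37969
2       70     s2      883                  61810
3       40     s2      883                  35320
4       35     s5      980                  34300
5       26     s5      980                  25480
6       72     s5      980                  70560
Taking the sum of column 'reading_times_battery' gives 350699.

350699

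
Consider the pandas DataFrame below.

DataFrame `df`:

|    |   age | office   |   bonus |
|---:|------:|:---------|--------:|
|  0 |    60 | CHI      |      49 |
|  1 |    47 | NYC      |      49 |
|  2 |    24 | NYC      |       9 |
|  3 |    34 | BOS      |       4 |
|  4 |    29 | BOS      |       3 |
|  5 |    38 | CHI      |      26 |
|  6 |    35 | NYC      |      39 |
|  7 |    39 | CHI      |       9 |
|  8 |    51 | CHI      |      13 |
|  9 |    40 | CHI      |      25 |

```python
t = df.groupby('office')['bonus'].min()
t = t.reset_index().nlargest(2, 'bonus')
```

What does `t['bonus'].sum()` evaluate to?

18

group by office, min of bonus:
office
BOS    3
CHI    9
NYC    9
Name: bonus, dtype: int64
reset_index():
  office  bonus
0    BOS      3
1    CHI      9
2    NYC      9
take 2 rows with largest bonus:
  office  bonus
1    CHI      9
2    NYC      9
Finally, sum of column 'bonus' = 18.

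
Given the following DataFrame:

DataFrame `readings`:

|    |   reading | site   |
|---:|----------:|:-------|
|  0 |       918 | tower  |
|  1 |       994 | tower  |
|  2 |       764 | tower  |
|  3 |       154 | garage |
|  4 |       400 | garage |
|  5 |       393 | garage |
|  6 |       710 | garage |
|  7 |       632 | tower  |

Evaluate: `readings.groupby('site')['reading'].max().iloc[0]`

710

group by site, max of reading:
site
garage    710
tower     994
Name: reading, dtype: int64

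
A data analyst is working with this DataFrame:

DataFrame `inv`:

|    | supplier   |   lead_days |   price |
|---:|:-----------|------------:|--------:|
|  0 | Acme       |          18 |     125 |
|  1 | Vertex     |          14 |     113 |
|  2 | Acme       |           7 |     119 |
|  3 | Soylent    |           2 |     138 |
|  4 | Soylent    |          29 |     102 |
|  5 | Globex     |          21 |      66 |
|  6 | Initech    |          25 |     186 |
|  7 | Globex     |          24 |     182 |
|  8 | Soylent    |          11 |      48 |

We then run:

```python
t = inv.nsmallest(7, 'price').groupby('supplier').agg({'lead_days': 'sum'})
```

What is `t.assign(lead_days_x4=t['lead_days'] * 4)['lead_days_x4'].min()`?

take 7 rows with smallest price:
  supplier  lead_days  price
8  Soylent         11     48
5   Globex         21     66
4  Soylent         29    102
1   Vertex         14    113
2     Acme          7    119
0     Acme         18    125
3  Soylent          2    138
group by supplier, sum of lead_days:
          lead_days
supplier           
Acme             25
Globex           21
Soylent          42
Vertex           14
add column lead_days_x4 = t['lead_days'] * 4:
          lead_days  lead_days_x4
supplier                         
Acme             25           100
Globex           21            84
Soylent          42           168
Vertex           14            56
Then the min of column 'lead_days_x4': 56

56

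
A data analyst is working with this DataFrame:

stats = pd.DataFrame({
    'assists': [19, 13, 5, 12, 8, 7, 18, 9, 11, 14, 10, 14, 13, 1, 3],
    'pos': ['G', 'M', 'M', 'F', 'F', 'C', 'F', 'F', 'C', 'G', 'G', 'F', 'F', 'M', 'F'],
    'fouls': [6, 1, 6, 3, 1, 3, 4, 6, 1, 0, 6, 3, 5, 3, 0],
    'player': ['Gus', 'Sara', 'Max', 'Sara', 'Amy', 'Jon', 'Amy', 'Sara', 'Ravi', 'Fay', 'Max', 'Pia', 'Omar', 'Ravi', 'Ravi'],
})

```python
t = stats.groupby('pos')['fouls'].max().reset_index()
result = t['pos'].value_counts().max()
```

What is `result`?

group by pos, max of fouls:
pos
C    3
F    6
G    6
M    6
Name: fouls, dtype: int64
reset_index():
  pos  fouls
0   C      3
1   F      6
2   G      6
3   M      6
value_counts of pos:
pos
C    1
F    1
G    1
M    1
Name: count, dtype: int64
Taking the max of the resulting series gives 1.

1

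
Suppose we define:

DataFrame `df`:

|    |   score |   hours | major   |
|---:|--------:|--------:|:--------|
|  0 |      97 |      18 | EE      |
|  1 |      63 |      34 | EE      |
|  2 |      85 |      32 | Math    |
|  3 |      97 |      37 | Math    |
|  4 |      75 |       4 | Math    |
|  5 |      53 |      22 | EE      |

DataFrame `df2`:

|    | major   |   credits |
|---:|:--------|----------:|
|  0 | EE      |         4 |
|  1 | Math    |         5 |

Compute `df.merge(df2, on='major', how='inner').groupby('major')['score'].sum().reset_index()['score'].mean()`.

merge on 'major' (how='inner') → 6 rows:
   score  hours major  credits
0     97     18    EE        4
1     63     34    EE        4
2     85     32  Math        5
3     97     37  Math        5
4     75      4  Math        5
5     53     22    EE        4
group by major, sum of score:
major
EE      213
Math    257
Name: score, dtype: int64
reset_index():
  major  score
0    EE    213
1  Math    257
So mean() = 235.0.

235.0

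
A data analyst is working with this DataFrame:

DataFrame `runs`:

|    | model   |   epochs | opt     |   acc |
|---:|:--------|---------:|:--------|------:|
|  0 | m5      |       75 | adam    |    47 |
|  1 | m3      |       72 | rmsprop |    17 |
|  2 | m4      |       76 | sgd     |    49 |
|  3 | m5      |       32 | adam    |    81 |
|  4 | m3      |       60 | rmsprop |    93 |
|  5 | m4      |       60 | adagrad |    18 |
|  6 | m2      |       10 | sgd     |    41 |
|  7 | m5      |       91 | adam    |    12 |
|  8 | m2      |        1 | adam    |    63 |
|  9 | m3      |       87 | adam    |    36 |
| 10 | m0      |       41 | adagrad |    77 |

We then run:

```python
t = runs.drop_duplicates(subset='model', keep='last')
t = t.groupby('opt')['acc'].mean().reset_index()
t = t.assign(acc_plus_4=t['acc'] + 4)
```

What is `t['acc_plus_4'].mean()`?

drop duplicate model (keep=last):
   model  epochs      opt  acc
5     m4      60  adagrad   18
7     m5      91     adam   12
8     m2       1     adam   63
9     m3      87     adam   36
10    m0      41  adagrad   77
group by opt, mean of acc:
opt
adagrad    47.5
adam       37.0
Name: acc, dtype: float64
reset_index():
       opt   acc
0  adagrad  47.5
1     adam  37.0
add column acc_plus_4 = t['acc'] + 4:
       opt   acc  acc_plus_4
0  adagrad  47.5        51.5
1     adam  37.0        41.0
Reading off the mean of column 'acc_plus_4', we get 46.25.

46.25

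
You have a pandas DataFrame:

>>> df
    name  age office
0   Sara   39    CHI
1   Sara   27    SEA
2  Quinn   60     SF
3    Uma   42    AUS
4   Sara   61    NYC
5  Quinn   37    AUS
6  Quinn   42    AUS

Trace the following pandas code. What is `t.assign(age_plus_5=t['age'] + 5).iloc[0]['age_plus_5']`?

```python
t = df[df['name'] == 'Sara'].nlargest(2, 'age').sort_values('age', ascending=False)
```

66

filter rows where name == 'Sara':
   name  age office
0  Sara   39    CHI
1  Sara   27    SEA
4  Sara   61    NYC
take 2 rows with largest age:
   name  age office
4  Sara   61    NYC
0  Sara   39    CHI
sort by age descending:
   name  age office
4  Sara   61    NYC
0  Sara   39    CHI
add column age_plus_5 = t['age'] + 5:
   name  age office  age_plus_5
4  Sara   61    NYC          66
0  Sara   39    CHI          44
So iloc[0]['age_plus_5'] = 66.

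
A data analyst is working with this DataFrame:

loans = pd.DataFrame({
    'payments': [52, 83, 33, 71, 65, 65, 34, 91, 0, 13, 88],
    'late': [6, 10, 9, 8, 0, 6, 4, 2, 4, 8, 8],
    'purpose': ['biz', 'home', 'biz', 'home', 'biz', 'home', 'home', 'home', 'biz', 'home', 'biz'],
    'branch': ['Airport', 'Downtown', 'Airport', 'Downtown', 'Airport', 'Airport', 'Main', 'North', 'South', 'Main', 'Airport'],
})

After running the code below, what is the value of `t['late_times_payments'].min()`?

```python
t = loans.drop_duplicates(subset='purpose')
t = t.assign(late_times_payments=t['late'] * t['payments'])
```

drop duplicate purpose (keep=first):
   payments  late purpose    branch
0        52     6     biz   Airport
1        83    10    home  Downtown
add column late_times_payments = t['late'] * t['payments']:
   payments  late purpose    branch  late_times_payments
0        52     6     biz   Airport                  312
1        83    10    home  Downtown                  830
So min() = 312.

312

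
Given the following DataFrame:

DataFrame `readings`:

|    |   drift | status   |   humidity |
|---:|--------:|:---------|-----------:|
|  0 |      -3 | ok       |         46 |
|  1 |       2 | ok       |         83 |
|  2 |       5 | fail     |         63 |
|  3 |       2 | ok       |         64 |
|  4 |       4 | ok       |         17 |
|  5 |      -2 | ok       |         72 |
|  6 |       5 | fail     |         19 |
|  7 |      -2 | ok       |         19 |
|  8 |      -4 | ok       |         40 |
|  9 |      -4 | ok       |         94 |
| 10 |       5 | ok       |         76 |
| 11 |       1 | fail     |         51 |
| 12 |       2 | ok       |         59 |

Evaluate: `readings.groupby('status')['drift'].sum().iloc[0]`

group by status, sum of drift:
status
fail    11
ok       0
Name: drift, dtype: int64
value at position 0 → 11

11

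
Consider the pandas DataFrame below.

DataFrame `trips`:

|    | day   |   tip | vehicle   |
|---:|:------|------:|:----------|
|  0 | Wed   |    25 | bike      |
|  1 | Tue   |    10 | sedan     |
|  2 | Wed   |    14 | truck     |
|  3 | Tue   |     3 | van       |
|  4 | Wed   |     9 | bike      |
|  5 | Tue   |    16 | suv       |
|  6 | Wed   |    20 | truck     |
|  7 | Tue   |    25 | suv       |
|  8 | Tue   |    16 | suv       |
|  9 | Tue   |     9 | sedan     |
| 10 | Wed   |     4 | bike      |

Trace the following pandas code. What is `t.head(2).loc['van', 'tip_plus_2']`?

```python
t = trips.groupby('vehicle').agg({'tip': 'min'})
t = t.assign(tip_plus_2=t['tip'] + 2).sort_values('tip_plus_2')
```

5

group by vehicle, min of tip:
         tip
vehicle     
bike       4
sedan      9
suv       16
truck     14
van        3
add column tip_plus_2 = t['tip'] + 2:
         tip  tip_plus_2
vehicle                 
bike       4           6
sedan      9          11
suv       16          18
truck     14          16
van        3           5
sort by tip_plus_2:
         tip  tip_plus_2
vehicle                 
van        3           5
bike       4           6
sedan      9          11
truck     14          16
suv       16          18
take first 2 rows:
         tip  tip_plus_2
vehicle                 
van        3           5
bike       4           6
value at row 'van', column 'tip_plus_2' → 5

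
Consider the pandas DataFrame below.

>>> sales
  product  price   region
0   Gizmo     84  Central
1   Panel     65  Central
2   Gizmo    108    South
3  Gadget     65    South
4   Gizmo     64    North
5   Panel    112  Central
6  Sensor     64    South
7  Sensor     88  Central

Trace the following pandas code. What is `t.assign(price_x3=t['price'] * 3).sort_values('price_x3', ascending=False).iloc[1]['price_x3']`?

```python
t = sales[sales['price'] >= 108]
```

324

filter rows where price >= 108:
  product  price   region
2   Gizmo    108    South
5   Panel    112  Central
add column price_x3 = t['price'] * 3:
  product  price   region  price_x3
2   Gizmo    108    South       324
5   Panel    112  Central       336
sort by price_x3 descending:
  product  price   region  price_x3
5   Panel    112  Central       336
2   Gizmo    108    South       324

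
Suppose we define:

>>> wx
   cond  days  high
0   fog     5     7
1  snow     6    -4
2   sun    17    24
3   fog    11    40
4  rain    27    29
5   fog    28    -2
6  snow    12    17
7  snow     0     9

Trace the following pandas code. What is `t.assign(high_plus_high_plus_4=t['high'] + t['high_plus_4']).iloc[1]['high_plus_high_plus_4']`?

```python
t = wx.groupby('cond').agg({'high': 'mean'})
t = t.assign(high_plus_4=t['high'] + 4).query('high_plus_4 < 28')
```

group by cond, mean of high:
           high
cond           
fog   15.000000
rain  29.000000
snow   7.333333
sun   24.000000
add column high_plus_4 = t['high'] + 4:
           high  high_plus_4
cond                        
fog   15.000000    19.000000
rain  29.000000    33.000000
snow   7.333333    11.333333
sun   24.000000    28.000000
filter rows where high_plus_4 < 28:
           high  high_plus_4
cond                        
fog   15.000000    19.000000
snow   7.333333    11.333333
add column high_plus_high_plus_4 = t['high'] + t['high_plus_4']:
           high  high_plus_4  high_plus_high_plus_4
cond                                               
fog   15.000000    19.000000              34.000000
snow   7.333333    11.333333              18.666667
Reading off the value at position 1, column 'high_plus_high_plus_4', we get 18.6666666667.

18.6666666667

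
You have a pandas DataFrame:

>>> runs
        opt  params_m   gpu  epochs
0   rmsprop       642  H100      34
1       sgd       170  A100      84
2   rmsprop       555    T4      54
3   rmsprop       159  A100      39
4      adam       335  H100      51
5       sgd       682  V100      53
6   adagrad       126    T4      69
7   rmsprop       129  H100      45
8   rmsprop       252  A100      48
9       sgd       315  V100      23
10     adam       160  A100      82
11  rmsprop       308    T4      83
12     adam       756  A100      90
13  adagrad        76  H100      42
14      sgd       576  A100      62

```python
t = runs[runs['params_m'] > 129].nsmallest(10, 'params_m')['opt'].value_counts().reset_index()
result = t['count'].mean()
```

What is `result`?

filter rows where params_m > 129:
        opt  params_m   gpu  epochs
0   rmsprop       642  H100      34
1       sgd       170  A100      84
2   rmsprop       555    T4      54
3   rmsprop       159  A100      39
4      adam       335  H100      51
5       sgd       682  V100      53
8   rmsprop       252  A100      48
9       sgd       315  V100      23
10     adam       160  A100      82
11  rmsprop       308    T4      83
12     adam       756  A100      90
14      sgd       576  A100      62
take 10 rows with smallest params_m:
        opt  params_m   gpu  epochs
3   rmsprop       159  A100      39
10     adam       160  A100      82
1       sgd       170  A100      84
8   rmsprop       252  A100      48
11  rmsprop       308    T4      83
9       sgd       315  V100      23
4      adam       335  H100      51
2   rmsprop       555    T4      54
14      sgd       576  A100      62
0   rmsprop       642  H100      34
value_counts of opt:
opt
rmsprop    5
sgd        3
adam       2
Name: count, dtype: int64
reset_index():
       opt  count
0  rmsprop      5
1      sgd      3
2     adam      2

3.33333333333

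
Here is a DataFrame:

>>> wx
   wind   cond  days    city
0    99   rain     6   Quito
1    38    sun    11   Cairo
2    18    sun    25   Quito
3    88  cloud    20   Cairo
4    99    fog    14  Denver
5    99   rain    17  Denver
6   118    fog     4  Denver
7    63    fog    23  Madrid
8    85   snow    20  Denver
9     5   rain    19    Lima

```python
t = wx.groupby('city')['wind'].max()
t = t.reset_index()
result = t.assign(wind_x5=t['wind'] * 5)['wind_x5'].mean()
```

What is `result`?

group by city, max of wind:
city
Cairo      88
Denver    118
Lima        5
Madrid     63
Quito      99
Name: wind, dtype: int64
reset_index():
     city  wind
0   Cairo    88
1  Denver   118
2    Lima     5
3  Madrid    63
4   Quito    99
add column wind_x5 = t['wind'] * 5:
     city  wind  wind_x5
0   Cairo    88      440
1  Denver   118      590
2    Lima     5       25
3  Madrid    63      315
4   Quito    99      495
Taking the mean of column 'wind_x5' gives 373.0.

373.0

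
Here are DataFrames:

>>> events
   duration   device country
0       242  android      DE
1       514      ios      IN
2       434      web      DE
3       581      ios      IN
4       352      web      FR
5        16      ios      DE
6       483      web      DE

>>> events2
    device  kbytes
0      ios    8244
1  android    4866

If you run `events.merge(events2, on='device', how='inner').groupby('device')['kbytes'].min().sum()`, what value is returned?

merge on 'device' (how='inner') → 4 rows:
   duration   device country  kbytes
0       242  android      DE    4866
1       514      ios      IN    8244
2       581      ios      IN    8244
3        16      ios      DE    8244
group by device, min of kbytes:
device
android    4866
ios        8244
Name: kbytes, dtype: int64
The sum of the resulting series is 13110.

13110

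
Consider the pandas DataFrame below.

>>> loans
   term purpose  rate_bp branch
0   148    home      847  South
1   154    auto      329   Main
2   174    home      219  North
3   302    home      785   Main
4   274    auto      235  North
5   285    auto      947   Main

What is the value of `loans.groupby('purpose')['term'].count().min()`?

3

group by purpose, count of term:
purpose
auto    3
home    3
Name: term, dtype: int64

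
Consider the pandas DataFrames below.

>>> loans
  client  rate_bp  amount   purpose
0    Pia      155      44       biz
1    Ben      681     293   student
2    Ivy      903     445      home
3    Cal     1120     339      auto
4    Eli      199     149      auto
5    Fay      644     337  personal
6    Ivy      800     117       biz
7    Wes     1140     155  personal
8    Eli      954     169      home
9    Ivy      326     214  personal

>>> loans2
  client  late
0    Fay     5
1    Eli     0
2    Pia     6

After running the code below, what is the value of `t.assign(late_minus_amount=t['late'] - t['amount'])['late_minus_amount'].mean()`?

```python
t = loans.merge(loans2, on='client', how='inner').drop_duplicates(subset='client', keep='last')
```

-179.666666667

merge on 'client' (how='inner') → 4 rows:
  client  rate_bp  amount   purpose  late
0    Pia      155      44       biz     6
1    Eli      199     149      auto     0
2    Fay      644     337  personal     5
3    Eli      954     169      home     0
drop duplicate client (keep=last):
  client  rate_bp  amount   purpose  late
0    Pia      155      44       biz     6
2    Fay      644     337  personal     5
3    Eli      954     169      home     0
add column late_minus_amount = t['late'] - t['amount']:
  client  rate_bp  amount   purpose  late  late_minus_amount
0    Pia      155      44       biz     6                -38
2    Fay      644     337  personal     5               -332
3    Eli      954     169      home     0               -169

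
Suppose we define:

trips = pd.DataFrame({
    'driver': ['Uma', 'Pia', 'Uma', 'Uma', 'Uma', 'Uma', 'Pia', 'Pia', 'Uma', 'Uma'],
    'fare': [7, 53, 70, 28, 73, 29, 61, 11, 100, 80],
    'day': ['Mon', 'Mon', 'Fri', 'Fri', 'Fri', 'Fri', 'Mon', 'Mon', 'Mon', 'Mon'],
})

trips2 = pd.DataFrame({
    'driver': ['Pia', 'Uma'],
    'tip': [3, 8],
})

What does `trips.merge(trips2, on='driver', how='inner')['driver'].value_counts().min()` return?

3

merge on 'driver' (how='inner') → 10 rows:
  driver  fare  day  tip
0    Uma     7  Mon    8
1    Pia    53  Mon    3
2    Uma    70  Fri    8
3    Uma    28  Fri    8
4    Uma    73  Fri    8
5    Uma    29  Fri    8
6    Pia    61  Mon    3
7    Pia    11  Mon    3
8    Uma   100  Mon    8
9    Uma    80  Mon    8
value_counts of driver:
driver
Uma    7
Pia    3
Name: count, dtype: int64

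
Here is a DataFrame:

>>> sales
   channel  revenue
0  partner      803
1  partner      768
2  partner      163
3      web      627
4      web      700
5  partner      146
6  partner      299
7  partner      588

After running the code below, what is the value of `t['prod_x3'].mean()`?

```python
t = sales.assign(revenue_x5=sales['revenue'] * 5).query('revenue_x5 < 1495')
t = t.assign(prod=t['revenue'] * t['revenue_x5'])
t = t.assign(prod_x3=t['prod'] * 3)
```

add column revenue_x5 = sales['revenue'] * 5:
   channel  revenue  revenue_x5
0  partner      803        4015
1  partner      768        3840
2  partner      163         815
3      web      627        3135
4      web      700        3500
5  partner      146         730
6  partner      299        1495
7  partner      588        2940
filter rows where revenue_x5 < 1495:
   channel  revenue  revenue_x5
2  partner      163         815
5  partner      146         730
add column prod = t['revenue'] * t['revenue_x5']:
   channel  revenue  revenue_x5    prod
2  partner      163         815  132845
5  partner      146         730  106580
add column prod_x3 = t['prod'] * 3:
   channel  revenue  revenue_x5    prod  prod_x3
2  partner      163         815  132845   398535
5  partner      146         730  106580   319740
Hence 359137.5.

359137.5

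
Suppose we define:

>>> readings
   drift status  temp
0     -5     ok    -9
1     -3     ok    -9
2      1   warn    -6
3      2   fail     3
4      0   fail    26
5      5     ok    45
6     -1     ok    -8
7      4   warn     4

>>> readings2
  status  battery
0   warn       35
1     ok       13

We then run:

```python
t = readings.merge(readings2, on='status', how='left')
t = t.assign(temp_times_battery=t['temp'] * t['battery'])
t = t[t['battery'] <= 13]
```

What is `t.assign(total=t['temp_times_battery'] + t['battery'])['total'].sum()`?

299.0

merge on 'status' (how='left') → 8 rows:
   drift status  temp  battery
0     -5     ok    -9     13.0
1     -3     ok    -9     13.0
2      1   warn    -6     35.0
3      2   fail     3      NaN
4      0   fail    26      NaN
5      5     ok    45     13.0
6     -1     ok    -8     13.0
7      4   warn     4     35.0
add column temp_times_battery = t['temp'] * t['battery']:
   drift status  temp  battery  temp_times_battery
0     -5     ok    -9     13.0              -117.0
1     -3     ok    -9     13.0              -117.0
2      1   warn    -6     35.0              -210.0
3      2   fail     3      NaN                 NaN
4      0   fail    26      NaN                 NaN
5      5     ok    45     13.0               585.0
6     -1     ok    -8     13.0              -104.0
7      4   warn     4     35.0               140.0
filter rows where battery <= 13:
   drift status  temp  battery  temp_times_battery
0     -5     ok    -9     13.0              -117.0
1     -3     ok    -9     13.0              -117.0
5      5     ok    45     13.0               585.0
6     -1     ok    -8     13.0              -104.0
add column total = t['temp_times_battery'] + t['battery']:
   drift status  temp  battery  temp_times_battery  total
0     -5     ok    -9     13.0              -117.0 -104.0
1     -3     ok    -9     13.0              -117.0 -104.0
5      5     ok    45     13.0               585.0  598.0
6     -1     ok    -8     13.0              -104.0  -91.0
Finally, sum of column 'total' = 299.0.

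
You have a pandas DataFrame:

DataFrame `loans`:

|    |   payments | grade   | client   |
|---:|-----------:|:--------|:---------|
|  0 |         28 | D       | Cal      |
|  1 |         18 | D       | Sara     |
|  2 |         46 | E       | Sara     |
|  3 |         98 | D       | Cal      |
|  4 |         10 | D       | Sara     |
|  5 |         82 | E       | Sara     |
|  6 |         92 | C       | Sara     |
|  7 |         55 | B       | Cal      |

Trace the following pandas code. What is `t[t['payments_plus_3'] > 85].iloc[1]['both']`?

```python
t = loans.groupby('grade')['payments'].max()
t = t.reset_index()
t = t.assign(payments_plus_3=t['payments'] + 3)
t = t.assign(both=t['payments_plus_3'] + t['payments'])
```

group by grade, max of payments:
grade
B    55
C    92
D    98
E    82
Name: payments, dtype: int64
reset_index():
  grade  payments
0     B        55
1     C        92
2     D        98
3     E        82
add column payments_plus_3 = t['payments'] + 3:
  grade  payments  payments_plus_3
0     B        55               58
1     C        92               95
2     D        98              101
3     E        82               85
add column both = t['payments_plus_3'] + t['payments']:
  grade  payments  payments_plus_3  both
0     B        55               58   113
1     C        92               95   187
2     D        98              101   199
3     E        82               85   167
filter rows where payments_plus_3 > 85:
  grade  payments  payments_plus_3  both
1     C        92               95   187
2     D        98              101   199
Finally, value at position 1, column 'both' = 199.

199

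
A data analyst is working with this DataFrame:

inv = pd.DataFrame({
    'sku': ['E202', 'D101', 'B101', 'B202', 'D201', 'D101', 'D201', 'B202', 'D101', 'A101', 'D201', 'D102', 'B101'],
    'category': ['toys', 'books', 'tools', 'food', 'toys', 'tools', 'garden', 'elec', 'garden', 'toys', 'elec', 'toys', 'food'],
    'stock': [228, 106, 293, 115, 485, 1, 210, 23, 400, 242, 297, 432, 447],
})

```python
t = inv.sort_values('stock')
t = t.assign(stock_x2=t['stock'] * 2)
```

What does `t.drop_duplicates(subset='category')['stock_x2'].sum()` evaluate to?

1366

sort by stock:
     sku category  stock
5   D101    tools      1
7   B202     elec     23
1   D101    books    106
3   B202     food    115
6   D201   garden    210
0   E202     toys    228
9   A101     toys    242
2   B101    tools    293
10  D201     elec    297
8   D101   garden    400
11  D102     toys    432
12  B101     food    447
4   D201     toys    485
add column stock_x2 = t['stock'] * 2:
     sku category  stock  stock_x2
5   D101    tools      1         2
7   B202     elec     23        46
1   D101    books    106       212
3   B202     food    115       230
6   D201   garden    210       420
0   E202     toys    228       456
9   A101     toys    242       484
2   B101    tools    293       586
10  D201     elec    297       594
8   D101   garden    400       800
11  D102     toys    432       864
12  B101     food    447       894
4   D201     toys    485       970
drop duplicate category (keep=first):
    sku category  stock  stock_x2
5  D101    tools      1         2
7  B202     elec     23        46
1  D101    books    106       212
3  B202     food    115       230
6  D201   garden    210       420
0  E202     toys    228       456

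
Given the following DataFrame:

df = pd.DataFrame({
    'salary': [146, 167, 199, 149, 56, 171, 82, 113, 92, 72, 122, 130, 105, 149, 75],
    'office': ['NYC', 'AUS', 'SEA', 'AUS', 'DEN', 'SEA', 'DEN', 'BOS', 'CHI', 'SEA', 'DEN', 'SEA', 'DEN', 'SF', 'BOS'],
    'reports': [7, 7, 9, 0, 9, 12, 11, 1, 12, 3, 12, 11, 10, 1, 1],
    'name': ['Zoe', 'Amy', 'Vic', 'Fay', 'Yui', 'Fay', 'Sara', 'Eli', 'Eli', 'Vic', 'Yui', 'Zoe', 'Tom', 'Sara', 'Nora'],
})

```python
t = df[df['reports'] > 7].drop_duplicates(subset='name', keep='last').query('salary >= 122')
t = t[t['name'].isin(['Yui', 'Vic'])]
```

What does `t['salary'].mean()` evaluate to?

160.5

filter rows where reports > 7:
    salary office  reports  name
2      199    SEA        9   Vic
4       56    DEN        9   Yui
5      171    SEA       12   Fay
6       82    DEN       11  Sara
8       92    CHI       12   Eli
10     122    DEN       12   Yui
11     130    SEA       11   Zoe
12     105    DEN       10   Tom
drop duplicate name (keep=last):
    salary office  reports  name
2      199    SEA        9   Vic
5      171    SEA       12   Fay
6       82    DEN       11  Sara
8       92    CHI       12   Eli
10     122    DEN       12   Yui
11     130    SEA       11   Zoe
12     105    DEN       10   Tom
filter rows where salary >= 122:
    salary office  reports name
2      199    SEA        9  Vic
5      171    SEA       12  Fay
10     122    DEN       12  Yui
11     130    SEA       11  Zoe
filter rows where name in ['Yui', 'Vic']:
    salary office  reports name
2      199    SEA        9  Vic
10     122    DEN       12  Yui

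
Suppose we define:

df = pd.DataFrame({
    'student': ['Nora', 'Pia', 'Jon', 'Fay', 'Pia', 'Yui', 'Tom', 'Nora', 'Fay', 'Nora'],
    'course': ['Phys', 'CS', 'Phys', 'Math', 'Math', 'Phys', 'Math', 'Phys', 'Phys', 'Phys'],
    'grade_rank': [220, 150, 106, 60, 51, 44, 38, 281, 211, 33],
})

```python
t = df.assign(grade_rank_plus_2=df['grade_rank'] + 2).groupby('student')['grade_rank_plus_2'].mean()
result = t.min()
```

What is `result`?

add column grade_rank_plus_2 = df['grade_rank'] + 2:
  student course  grade_rank  grade_rank_plus_2
0    Nora   Phys         220                222
1     Pia     CS         150                152
2     Jon   Phys         106                108
3     Fay   Math          60                 62
4     Pia   Math          51                 53
5     Yui   Phys          44                 46
6     Tom   Math          38                 40
7    Nora   Phys         281                283
8     Fay   Phys         211                213
9    Nora   Phys          33                 35
group by student, mean of grade_rank_plus_2:
student
Fay     137.5
Jon     108.0
Nora    180.0
Pia     102.5
Tom      40.0
Yui      46.0
Name: grade_rank_plus_2, dtype: float64
Reading off the min of the resulting series, we get 40.0.

40.0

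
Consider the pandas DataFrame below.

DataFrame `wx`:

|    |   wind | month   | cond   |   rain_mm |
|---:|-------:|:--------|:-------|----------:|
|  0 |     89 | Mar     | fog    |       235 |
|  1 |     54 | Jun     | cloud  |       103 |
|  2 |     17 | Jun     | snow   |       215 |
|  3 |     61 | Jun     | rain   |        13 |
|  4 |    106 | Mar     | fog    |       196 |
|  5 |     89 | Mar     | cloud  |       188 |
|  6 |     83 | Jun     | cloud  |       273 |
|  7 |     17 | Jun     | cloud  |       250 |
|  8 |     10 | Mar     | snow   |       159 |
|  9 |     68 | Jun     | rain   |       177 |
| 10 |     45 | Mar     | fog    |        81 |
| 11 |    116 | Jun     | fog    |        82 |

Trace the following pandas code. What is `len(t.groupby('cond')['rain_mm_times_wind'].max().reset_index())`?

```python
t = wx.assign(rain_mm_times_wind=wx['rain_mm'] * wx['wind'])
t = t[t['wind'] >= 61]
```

3

add column rain_mm_times_wind = wx['rain_mm'] * wx['wind']:
    wind month   cond  rain_mm  rain_mm_times_wind
0     89   Mar    fog      235               20915
1     54   Jun  cloud      103                5562
2     17   Jun   snow      215                3655
3     61   Jun   rain       13                 793
4    106   Mar    fog      196               20776
5     89   Mar  cloud      188               16732
6     83   Jun  cloud      273               22659
7     17   Jun  cloud      250                4250
8     10   Mar   snow      159                1590
9     68   Jun   rain      177               12036
10    45   Mar    fog       81                3645
11   116   Jun    fog       82                9512
filter rows where wind >= 61:
    wind month   cond  rain_mm  rain_mm_times_wind
0     89   Mar    fog      235               20915
3     61   Jun   rain       13                 793
4    106   Mar    fog      196               20776
5     89   Mar  cloud      188               16732
6     83   Jun  cloud      273               22659
9     68   Jun   rain      177               12036
11   116   Jun    fog       82                9512
group by cond, max of rain_mm_times_wind:
cond
cloud    22659
fog      20915
rain     12036
Name: rain_mm_times_wind, dtype: int64
reset_index():
    cond  rain_mm_times_wind
0  cloud               22659
1    fog               20915
2   rain               12036
Taking the number of rows gives 3.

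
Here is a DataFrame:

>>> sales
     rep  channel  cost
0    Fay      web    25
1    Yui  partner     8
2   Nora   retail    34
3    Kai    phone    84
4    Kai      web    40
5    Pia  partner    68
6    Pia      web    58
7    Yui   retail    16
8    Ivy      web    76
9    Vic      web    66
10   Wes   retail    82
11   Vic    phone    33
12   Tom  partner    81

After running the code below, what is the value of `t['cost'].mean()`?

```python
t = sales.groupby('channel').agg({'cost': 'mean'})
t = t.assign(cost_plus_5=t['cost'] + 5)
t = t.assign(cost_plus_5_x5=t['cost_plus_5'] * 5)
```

51.9583333333

group by channel, mean of cost:
              cost
channel           
partner  52.333333
phone    58.500000
retail   44.000000
web      53.000000
add column cost_plus_5 = t['cost'] + 5:
              cost  cost_plus_5
channel                        
partner  52.333333    57.333333
phone    58.500000    63.500000
retail   44.000000    49.000000
web      53.000000    58.000000
add column cost_plus_5_x5 = t['cost_plus_5'] * 5:
              cost  cost_plus_5  cost_plus_5_x5
channel                                        
partner  52.333333    57.333333      286.666667
phone    58.500000    63.500000      317.500000
retail   44.000000    49.000000      245.000000
web      53.000000    58.000000      290.000000
Finally, mean of column 'cost' = 51.9583333333.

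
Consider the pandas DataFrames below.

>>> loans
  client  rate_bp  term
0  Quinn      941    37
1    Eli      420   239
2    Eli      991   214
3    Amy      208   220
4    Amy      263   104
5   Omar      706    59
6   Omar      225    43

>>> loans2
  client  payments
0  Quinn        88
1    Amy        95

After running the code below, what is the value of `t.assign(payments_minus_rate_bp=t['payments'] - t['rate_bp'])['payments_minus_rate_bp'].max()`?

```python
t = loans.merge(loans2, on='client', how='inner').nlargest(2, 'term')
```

-113

merge on 'client' (how='inner') → 3 rows:
  client  rate_bp  term  payments
0  Quinn      941    37        88
1    Amy      208   220        95
2    Amy      263   104        95
take 2 rows with largest term:
  client  rate_bp  term  payments
1    Amy      208   220        95
2    Amy      263   104        95
add column payments_minus_rate_bp = t['payments'] - t['rate_bp']:
  client  rate_bp  term  payments  payments_minus_rate_bp
1    Amy      208   220        95                    -113
2    Amy      263   104        95                    -168
Reading off the max of column 'payments_minus_rate_bp', we get -113.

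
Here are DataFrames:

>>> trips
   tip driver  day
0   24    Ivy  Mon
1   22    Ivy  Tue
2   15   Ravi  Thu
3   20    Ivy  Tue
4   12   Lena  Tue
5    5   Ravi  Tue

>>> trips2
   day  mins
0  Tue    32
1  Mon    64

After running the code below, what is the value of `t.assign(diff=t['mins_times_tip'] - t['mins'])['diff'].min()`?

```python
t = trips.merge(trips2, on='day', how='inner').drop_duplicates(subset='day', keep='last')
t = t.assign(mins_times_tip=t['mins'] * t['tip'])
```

128

merge on 'day' (how='inner') → 5 rows:
   tip driver  day  mins
0   24    Ivy  Mon    64
1   22    Ivy  Tue    32
2   20    Ivy  Tue    32
3   12   Lena  Tue    32
4    5   Ravi  Tue    32
drop duplicate day (keep=last):
   tip driver  day  mins
0   24    Ivy  Mon    64
4    5   Ravi  Tue    32
add column mins_times_tip = t['mins'] * t['tip']:
   tip driver  day  mins  mins_times_tip
0   24    Ivy  Mon    64            1536
4    5   Ravi  Tue    32             160
add column diff = t['mins_times_tip'] - t['mins']:
   tip driver  day  mins  mins_times_tip  diff
0   24    Ivy  Mon    64            1536  1472
4    5   Ravi  Tue    32             160   128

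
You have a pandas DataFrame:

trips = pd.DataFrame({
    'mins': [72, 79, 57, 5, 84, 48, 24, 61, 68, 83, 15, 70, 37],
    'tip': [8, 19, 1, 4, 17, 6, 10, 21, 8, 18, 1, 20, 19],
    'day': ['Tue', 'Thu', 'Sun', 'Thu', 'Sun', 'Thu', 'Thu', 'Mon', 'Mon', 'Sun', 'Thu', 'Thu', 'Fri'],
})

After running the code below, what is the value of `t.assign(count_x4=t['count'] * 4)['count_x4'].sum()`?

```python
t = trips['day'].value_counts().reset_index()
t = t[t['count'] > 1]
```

44

value_counts of day:
day
Thu    6
Sun    3
Mon    2
Tue    1
Fri    1
Name: count, dtype: int64
reset_index():
   day  count
0  Thu      6
1  Sun      3
2  Mon      2
3  Tue      1
4  Fri      1
filter rows where count > 1:
   day  count
0  Thu      6
1  Sun      3
2  Mon      2
add column count_x4 = t['count'] * 4:
   day  count  count_x4
0  Thu      6        24
1  Sun      3        12
2  Mon      2         8
So sum() = 44.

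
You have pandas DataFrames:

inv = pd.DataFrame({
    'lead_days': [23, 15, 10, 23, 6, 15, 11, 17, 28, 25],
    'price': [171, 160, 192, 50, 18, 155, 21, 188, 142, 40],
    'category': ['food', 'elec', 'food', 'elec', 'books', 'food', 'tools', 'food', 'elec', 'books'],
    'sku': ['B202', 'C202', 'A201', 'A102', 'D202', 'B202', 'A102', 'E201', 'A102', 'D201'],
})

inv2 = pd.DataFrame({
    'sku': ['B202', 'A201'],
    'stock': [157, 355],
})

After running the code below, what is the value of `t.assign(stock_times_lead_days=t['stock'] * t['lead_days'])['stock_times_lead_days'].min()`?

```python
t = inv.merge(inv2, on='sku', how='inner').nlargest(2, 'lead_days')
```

2355

merge on 'sku' (how='inner') → 3 rows:
   lead_days  price category   sku  stock
0         23    171     food  B202    157
1         10    192     food  A201    355
2         15    155     food  B202    157
take 2 rows with largest lead_days:
   lead_days  price category   sku  stock
0         23    171     food  B202    157
2         15    155     food  B202    157
add column stock_times_lead_days = t['stock'] * t['lead_days']:
   lead_days  price category   sku  stock  stock_times_lead_days
0         23    171     food  B202    157                   3611
2         15    155     food  B202    157                   2355
The min of column 'stock_times_lead_days' is 2355.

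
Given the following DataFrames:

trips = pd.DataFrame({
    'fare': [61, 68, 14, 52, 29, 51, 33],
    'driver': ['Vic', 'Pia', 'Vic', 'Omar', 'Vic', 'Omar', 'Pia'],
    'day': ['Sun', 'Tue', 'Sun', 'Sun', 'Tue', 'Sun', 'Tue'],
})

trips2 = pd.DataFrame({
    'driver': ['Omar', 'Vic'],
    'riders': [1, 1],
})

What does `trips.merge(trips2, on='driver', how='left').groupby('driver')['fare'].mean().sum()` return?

136.666666667

merge on 'driver' (how='left') → 7 rows:
   fare driver  day  riders
0    61    Vic  Sun     1.0
1    68    Pia  Tue     NaN
2    14    Vic  Sun     1.0
3    52   Omar  Sun     1.0
4    29    Vic  Tue     1.0
5    51   Omar  Sun     1.0
6    33    Pia  Tue     NaN
group by driver, mean of fare:
driver
Omar    51.500000
Pia     50.500000
Vic     34.666667
Name: fare, dtype: float64
Hence 136.666666667.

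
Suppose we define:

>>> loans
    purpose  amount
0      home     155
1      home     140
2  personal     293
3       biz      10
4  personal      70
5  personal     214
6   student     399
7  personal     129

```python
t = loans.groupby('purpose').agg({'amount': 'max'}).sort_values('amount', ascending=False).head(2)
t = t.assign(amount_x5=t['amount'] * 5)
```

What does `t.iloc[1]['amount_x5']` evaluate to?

group by purpose, max of amount:
          amount
purpose         
biz           10
home         155
personal     293
student      399
sort by amount descending:
          amount
purpose         
student      399
personal     293
home         155
biz           10
take first 2 rows:
          amount
purpose         
student      399
personal     293
add column amount_x5 = t['amount'] * 5:
          amount  amount_x5
purpose                    
student      399       1995
personal     293       1465
Hence 1465.

1465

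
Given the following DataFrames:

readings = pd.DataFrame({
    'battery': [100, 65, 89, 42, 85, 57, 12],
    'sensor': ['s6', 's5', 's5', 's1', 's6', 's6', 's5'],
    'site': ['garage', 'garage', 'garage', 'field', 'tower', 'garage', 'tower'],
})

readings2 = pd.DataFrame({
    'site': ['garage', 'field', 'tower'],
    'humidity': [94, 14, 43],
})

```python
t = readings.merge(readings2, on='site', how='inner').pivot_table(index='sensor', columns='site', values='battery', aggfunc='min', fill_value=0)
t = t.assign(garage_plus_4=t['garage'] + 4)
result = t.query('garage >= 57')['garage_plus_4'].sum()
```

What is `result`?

merge on 'site' (how='inner') → 7 rows:
   battery sensor    site  humidity
0      100     s6  garage        94
1       65     s5  garage        94
2       89     s5  garage        94
3       42     s1   field        14
4       85     s6   tower        43
5       57     s6  garage        94
6       12     s5   tower        43
pivot: rows=sensor, cols=site, min(battery):
site    field  garage  tower
sensor                      
s1         42       0      0
s5          0      65     12
s6          0      57     85
add column garage_plus_4 = t['garage'] + 4:
site    field  garage  tower  garage_plus_4
sensor                                     
s1         42       0      0              4
s5          0      65     12             69
s6          0      57     85             61
filter rows where garage >= 57:
site    field  garage  tower  garage_plus_4
sensor                                     
s5          0      65     12             69
s6          0      57     85             61
Finally, sum of column 'garage_plus_4' = 130.

130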